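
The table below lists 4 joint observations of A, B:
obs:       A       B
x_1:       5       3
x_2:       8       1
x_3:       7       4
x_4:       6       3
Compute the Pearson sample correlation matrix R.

Step 1 — column means:
  mean(A) = (5 + 8 + 7 + 6) / 4 = 26/4 = 6.5
  mean(B) = (3 + 1 + 4 + 3) / 4 = 11/4 = 2.75

Step 2 — sample variances and covariances s[i,j] = (1/(n-1)) · Σ_k (x_{k,i} - mean_i) · (x_{k,j} - mean_j), with n-1 = 3:
  s[A,A] = ((-1.5)·(-1.5) + (1.5)·(1.5) + (0.5)·(0.5) + (-0.5)·(-0.5)) / 3 = 5/3 = 1.6667
  s[A,B] = ((-1.5)·(0.25) + (1.5)·(-1.75) + (0.5)·(1.25) + (-0.5)·(0.25)) / 3 = -2.5/3 = -0.8333
  s[B,B] = ((0.25)·(0.25) + (-1.75)·(-1.75) + (1.25)·(1.25) + (0.25)·(0.25)) / 3 = 4.75/3 = 1.5833
  Sample standard deviations s_i = √(s[i,i]):
  s(A) = √(1.6667) = 1.291
  s(B) = √(1.5833) = 1.2583

Step 3 — r_{ij} = s_{ij} / (s_i · s_j):
  r[A,A] = 1 (diagonal).
  r[A,B] = -0.8333 / (1.291 · 1.2583) = -0.8333 / 1.6245 = -0.513
  r[B,B] = 1 (diagonal).

R is symmetric with unit diagonal. Assembling:

R = [[1, -0.513],
 [-0.513, 1]]


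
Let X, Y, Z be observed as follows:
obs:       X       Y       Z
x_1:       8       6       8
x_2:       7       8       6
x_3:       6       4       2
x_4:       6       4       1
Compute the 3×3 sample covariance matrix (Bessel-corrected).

Step 1 — column means:
  mean(X) = (8 + 7 + 6 + 6) / 4 = 27/4 = 6.75
  mean(Y) = (6 + 8 + 4 + 4) / 4 = 22/4 = 5.5
  mean(Z) = (8 + 6 + 2 + 1) / 4 = 17/4 = 4.25

Step 2 — sample covariance S[i,j] = (1/(n-1)) · Σ_k (x_{k,i} - mean_i) · (x_{k,j} - mean_j), with n-1 = 3.
  S[X,X] = ((1.25)·(1.25) + (0.25)·(0.25) + (-0.75)·(-0.75) + (-0.75)·(-0.75)) / 3 = 2.75/3 = 0.9167
  S[X,Y] = ((1.25)·(0.5) + (0.25)·(2.5) + (-0.75)·(-1.5) + (-0.75)·(-1.5)) / 3 = 3.5/3 = 1.1667
  S[X,Z] = ((1.25)·(3.75) + (0.25)·(1.75) + (-0.75)·(-2.25) + (-0.75)·(-3.25)) / 3 = 9.25/3 = 3.0833
  S[Y,Y] = ((0.5)·(0.5) + (2.5)·(2.5) + (-1.5)·(-1.5) + (-1.5)·(-1.5)) / 3 = 11/3 = 3.6667
  S[Y,Z] = ((0.5)·(3.75) + (2.5)·(1.75) + (-1.5)·(-2.25) + (-1.5)·(-3.25)) / 3 = 14.5/3 = 4.8333
  S[Z,Z] = ((3.75)·(3.75) + (1.75)·(1.75) + (-2.25)·(-2.25) + (-3.25)·(-3.25)) / 3 = 32.75/3 = 10.9167

S is symmetric (S[j,i] = S[i,j]). Assembling:

S = [[0.9167, 1.1667, 3.0833],
 [1.1667, 3.6667, 4.8333],
 [3.0833, 4.8333, 10.9167]]


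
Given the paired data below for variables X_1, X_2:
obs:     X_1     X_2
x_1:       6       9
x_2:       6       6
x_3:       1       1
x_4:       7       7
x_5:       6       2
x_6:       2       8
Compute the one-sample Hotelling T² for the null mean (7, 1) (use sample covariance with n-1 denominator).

Step 1 — sample mean vector:
  mean(X_1) = (6 + 6 + 1 + 7 + 6 + 2) / 6 = 28/6 = 4.6667
  mean(X_2) = (9 + 6 + 1 + 7 + 2 + 8) / 6 = 33/6 = 5.5
  x̄ = (4.6667, 5.5),  deviation x̄ - mu_0 = (4.6667, 5.5) - (7, 1) = (-2.3333, 4.5).

Step 2 — sample covariance matrix, S[i,j] = (1/(n-1)) · Σ_k (x_{k,i} - mean_i) · (x_{k,j} - mean_j), divisor n-1 = 5:
  S[X_1,X_1] = ((1.3333)·(1.3333) + (1.3333)·(1.3333) + (-3.6667)·(-3.6667) + (2.3333)·(2.3333) + (1.3333)·(1.3333) + (-2.6667)·(-2.6667)) / 5 = 31.3333/5 = 6.2667
  S[X_1,X_2] = ((1.3333)·(3.5) + (1.3333)·(0.5) + (-3.6667)·(-4.5) + (2.3333)·(1.5) + (1.3333)·(-3.5) + (-2.6667)·(2.5)) / 5 = 14/5 = 2.8
  S[X_2,X_2] = ((3.5)·(3.5) + (0.5)·(0.5) + (-4.5)·(-4.5) + (1.5)·(1.5) + (-3.5)·(-3.5) + (2.5)·(2.5)) / 5 = 53.5/5 = 10.7
  S = [[6.2667, 2.8],
 [2.8, 10.7]].

Step 3 — invert S. det(S) = 6.2667·10.7 - (2.8)² = 59.2133.
  S^{-1} = (1/det) · [[d, -b], [-b, a]] = [[0.1807, -0.0473],
 [-0.0473, 0.1058]].

Step 4 — quadratic form (x̄ - mu_0)^T · S^{-1} · (x̄ - mu_0):
  S^{-1} · (x̄ - mu_0) = (-0.6344, 0.5866),
  (x̄ - mu_0)^T · [...] = (-2.3333)·(-0.6344) + (4.5)·(0.5866) = 4.1199.

Step 5 — scale by n: T² = 6 · 4.1199 = 24.7197.

T² ≈ 24.7197


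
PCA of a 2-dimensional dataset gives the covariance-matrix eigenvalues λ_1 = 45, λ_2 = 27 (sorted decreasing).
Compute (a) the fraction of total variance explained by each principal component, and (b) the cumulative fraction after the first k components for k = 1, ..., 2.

Step 1 — total variance = trace(Sigma) = Σ λ_i = 45 + 27 = 72.

Step 2 — fraction explained by component i = λ_i / Σ λ:
  PC1: 45/72 = 0.625
  PC2: 27/72 = 0.375

Step 3 — cumulative fraction after k components = (λ_1 + ... + λ_k) / Σ λ:
  k = 1: 45/72 = 0.625
  k = 2: (45 + 27)/72 = 72/72 = 1

Summary (fraction, with percent):

explained: PC1 0.625 (62.5%), PC2 0.375 (37.5%);  cumulative: 0.625, 1


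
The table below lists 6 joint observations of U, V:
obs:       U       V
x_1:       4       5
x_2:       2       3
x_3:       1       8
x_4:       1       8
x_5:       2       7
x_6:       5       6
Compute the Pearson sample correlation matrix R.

Step 1 — column means:
  mean(U) = (4 + 2 + 1 + 1 + 2 + 5) / 6 = 15/6 = 2.5
  mean(V) = (5 + 3 + 8 + 8 + 7 + 6) / 6 = 37/6 = 6.1667

Step 2 — sample variances and covariances s[i,j] = (1/(n-1)) · Σ_k (x_{k,i} - mean_i) · (x_{k,j} - mean_j), with n-1 = 5:
  s[U,U] = ((1.5)·(1.5) + (-0.5)·(-0.5) + (-1.5)·(-1.5) + (-1.5)·(-1.5) + (-0.5)·(-0.5) + (2.5)·(2.5)) / 5 = 13.5/5 = 2.7
  s[U,V] = ((1.5)·(-1.1667) + (-0.5)·(-3.1667) + (-1.5)·(1.8333) + (-1.5)·(1.8333) + (-0.5)·(0.8333) + (2.5)·(-0.1667)) / 5 = -6.5/5 = -1.3
  s[V,V] = ((-1.1667)·(-1.1667) + (-3.1667)·(-3.1667) + (1.8333)·(1.8333) + (1.8333)·(1.8333) + (0.8333)·(0.8333) + (-0.1667)·(-0.1667)) / 5 = 18.8333/5 = 3.7667
  Sample standard deviations s_i = √(s[i,i]):
  s(U) = √(2.7) = 1.6432
  s(V) = √(3.7667) = 1.9408

Step 3 — r_{ij} = s_{ij} / (s_i · s_j):
  r[U,U] = 1 (diagonal).
  r[U,V] = -1.3 / (1.6432 · 1.9408) = -1.3 / 3.189 = -0.4076
  r[V,V] = 1 (diagonal).

R is symmetric with unit diagonal. Assembling:

R = [[1, -0.4076],
 [-0.4076, 1]]


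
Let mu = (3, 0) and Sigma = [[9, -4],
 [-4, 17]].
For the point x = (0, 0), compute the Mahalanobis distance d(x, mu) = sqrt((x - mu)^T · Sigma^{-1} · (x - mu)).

Step 1 — centre the observation: (x - mu) = (-3, 0).

Step 2 — invert Sigma. det(Sigma) = 9·17 - (-4)² = 137.
  Sigma^{-1} = (1/det) · [[d, -b], [-b, a]] = [[0.1241, 0.0292],
 [0.0292, 0.0657]].

Step 3 — form the quadratic (x - mu)^T · Sigma^{-1} · (x - mu):
  Sigma^{-1} · (x - mu) = (-0.3723, -0.0876).
  (x - mu)^T · [Sigma^{-1} · (x - mu)] = (-3)·(-0.3723) + (0)·(-0.0876) = 1.1168.

Step 4 — take square root: d = √(1.1168) ≈ 1.0568.

d(x, mu) = √(1.1168) ≈ 1.0568


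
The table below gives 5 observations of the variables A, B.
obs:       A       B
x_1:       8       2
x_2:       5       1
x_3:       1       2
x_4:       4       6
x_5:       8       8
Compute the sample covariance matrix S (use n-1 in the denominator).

Step 1 — column means:
  mean(A) = (8 + 5 + 1 + 4 + 8) / 5 = 26/5 = 5.2
  mean(B) = (2 + 1 + 2 + 6 + 8) / 5 = 19/5 = 3.8

Step 2 — sample covariance S[i,j] = (1/(n-1)) · Σ_k (x_{k,i} - mean_i) · (x_{k,j} - mean_j), with n-1 = 4.
  S[A,A] = ((2.8)·(2.8) + (-0.2)·(-0.2) + (-4.2)·(-4.2) + (-1.2)·(-1.2) + (2.8)·(2.8)) / 4 = 34.8/4 = 8.7
  S[A,B] = ((2.8)·(-1.8) + (-0.2)·(-2.8) + (-4.2)·(-1.8) + (-1.2)·(2.2) + (2.8)·(4.2)) / 4 = 12.2/4 = 3.05
  S[B,B] = ((-1.8)·(-1.8) + (-2.8)·(-2.8) + (-1.8)·(-1.8) + (2.2)·(2.2) + (4.2)·(4.2)) / 4 = 36.8/4 = 9.2

S is symmetric (S[j,i] = S[i,j]). Assembling:

S = [[8.7, 3.05],
 [3.05, 9.2]]


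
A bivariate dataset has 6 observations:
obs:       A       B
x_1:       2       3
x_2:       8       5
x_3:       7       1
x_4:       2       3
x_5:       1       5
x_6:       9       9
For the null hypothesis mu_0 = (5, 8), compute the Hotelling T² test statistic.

Step 1 — sample mean vector:
  mean(A) = (2 + 8 + 7 + 2 + 1 + 9) / 6 = 29/6 = 4.8333
  mean(B) = (3 + 5 + 1 + 3 + 5 + 9) / 6 = 26/6 = 4.3333
  x̄ = (4.8333, 4.3333),  deviation x̄ - mu_0 = (4.8333, 4.3333) - (5, 8) = (-0.1667, -3.6667).

Step 2 — sample covariance matrix, S[i,j] = (1/(n-1)) · Σ_k (x_{k,i} - mean_i) · (x_{k,j} - mean_j), divisor n-1 = 5:
  S[A,A] = ((-2.8333)·(-2.8333) + (3.1667)·(3.1667) + (2.1667)·(2.1667) + (-2.8333)·(-2.8333) + (-3.8333)·(-3.8333) + (4.1667)·(4.1667)) / 5 = 62.8333/5 = 12.5667
  S[A,B] = ((-2.8333)·(-1.3333) + (3.1667)·(0.6667) + (2.1667)·(-3.3333) + (-2.8333)·(-1.3333) + (-3.8333)·(0.6667) + (4.1667)·(4.6667)) / 5 = 19.3333/5 = 3.8667
  S[B,B] = ((-1.3333)·(-1.3333) + (0.6667)·(0.6667) + (-3.3333)·(-3.3333) + (-1.3333)·(-1.3333) + (0.6667)·(0.6667) + (4.6667)·(4.6667)) / 5 = 37.3333/5 = 7.4667
  S = [[12.5667, 3.8667],
 [3.8667, 7.4667]].

Step 3 — invert S. det(S) = 12.5667·7.4667 - (3.8667)² = 78.88.
  S^{-1} = (1/det) · [[d, -b], [-b, a]] = [[0.0947, -0.049],
 [-0.049, 0.1593]].

Step 4 — quadratic form (x̄ - mu_0)^T · S^{-1} · (x̄ - mu_0):
  S^{-1} · (x̄ - mu_0) = (0.164, -0.576),
  (x̄ - mu_0)^T · [...] = (-0.1667)·(0.164) + (-3.6667)·(-0.576) = 2.0846.

Step 5 — scale by n: T² = 6 · 2.0846 = 12.5076.

T² ≈ 12.5076


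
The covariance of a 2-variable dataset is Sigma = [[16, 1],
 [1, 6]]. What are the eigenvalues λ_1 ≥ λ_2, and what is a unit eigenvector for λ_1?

Step 1 — characteristic polynomial of 2×2 Sigma:
  det(Sigma - λI) = λ² - trace · λ + det = 0.
  trace = 16 + 6 = 22, det = 16·6 - (1)² = 95.
Step 2 — discriminant:
  Δ = trace² - 4·det = 484 - 380 = 104.
Step 3 — eigenvalues:
  λ = (trace ± √Δ)/2 = (22 ± 10.198)/2,
  λ_1 = 16.099,  λ_2 = 5.901.

Step 4 — unit eigenvector for λ_1: solve (Sigma - λ_1 I)v = 0. First row:
  (16 - 16.099)·v_x + (1)·v_y = 0, i.e. (-0.099)·v_x + (1)·v_y = 0,
  so v ∝ (b, λ_1 - a) = (1, 0.099) = u.
  ||u|| = √((1)² + (0.099)²) = √(1.0098) ≈ 1.0049,
  v_1 = u/||u|| ≈ (0.9951, 0.0985) (||v_1|| = 1).

λ_1 = 16.099,  λ_2 = 5.901;  v_1 ≈ (0.9951, 0.0985)


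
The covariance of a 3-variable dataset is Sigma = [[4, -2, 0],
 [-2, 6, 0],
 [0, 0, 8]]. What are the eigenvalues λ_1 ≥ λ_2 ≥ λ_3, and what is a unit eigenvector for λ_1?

Step 1 — characteristic polynomial p(λ) = det(λI - Sigma) = λ³ - tr·λ² + c_1·λ - det, where tr = trace, c_1 = sum of the principal 2×2 minors, det = det(Sigma):
  tr = 4 + 6 + 8 = 18,
  c_1 = (4·6 - (-2)²) + (4·8 - (0)²) + (6·8 - (0)²) = 20 + 32 + 48 = 100,
  det = 4·(6·8 - (0)²) - (-2)·((-2)·8 - (0)·(0)) + (0)·((-2)·(0) - 6·(0)) = 4·(48) - (-2)·(-16) + (0)·(0) = 160.
  So p(λ) = λ³ - 18λ² + 100λ - 160.
Step 2 — look for an integer root (rational root theorem: any rational root is an integer divisor of 160). Testing λ = 8:
  p(8) = 512 - 1152 + 800 - 160 = 0  ✓
  Dividing out (λ - 8): p(λ) = (λ - 8)(λ² - 10λ + 20).
Step 3 — remaining eigenvalues from the quadratic λ² - 10λ + 20 = 0:
  Δ = 10² - 4·20 = 100 - 80 = 20,  λ = (10 ± √20)/2 = (10 ± 4.4721)/2 ≈ 7.2361 or 2.7639.
  Sorted: λ_1 = 8,  λ_2 = 7.2361,  λ_3 = 2.7639  (check: sum = 18 = tr ✓).

Step 4 — unit eigenvector for λ_1 = 8: v spans the null space of (Sigma - λ_1 I), whose rows are
  r_1 = (-4, -2, 0),  r_2 = (-2, -2, 0),  r_3 = (0, 0, 0).
  v is orthogonal to every row, so take v ∝ r_1 × r_2 = ((-2)·(0) - (0)·(-2), (0)·(-2) - (-4)·(0), (-4)·(-2) - (-2)·(-2)) = (0, 0, 4).
  Rescale (divide by 4): u = (0, 0, 1).
  ||u|| = √((0)² + (0)² + (1)²) = √(1) = 1,  v_1 = u/||u|| ≈ (0, 0, 1) (||v_1|| = 1).

λ_1 = 8,  λ_2 = 7.2361,  λ_3 = 2.7639;  v_1 ≈ (0, 0, 1)


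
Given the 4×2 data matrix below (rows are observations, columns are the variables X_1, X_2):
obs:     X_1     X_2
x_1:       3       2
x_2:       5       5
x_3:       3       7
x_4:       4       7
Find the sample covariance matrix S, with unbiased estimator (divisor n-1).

Step 1 — column means:
  mean(X_1) = (3 + 5 + 3 + 4) / 4 = 15/4 = 3.75
  mean(X_2) = (2 + 5 + 7 + 7) / 4 = 21/4 = 5.25

Step 2 — sample covariance S[i,j] = (1/(n-1)) · Σ_k (x_{k,i} - mean_i) · (x_{k,j} - mean_j), with n-1 = 3.
  S[X_1,X_1] = ((-0.75)·(-0.75) + (1.25)·(1.25) + (-0.75)·(-0.75) + (0.25)·(0.25)) / 3 = 2.75/3 = 0.9167
  S[X_1,X_2] = ((-0.75)·(-3.25) + (1.25)·(-0.25) + (-0.75)·(1.75) + (0.25)·(1.75)) / 3 = 1.25/3 = 0.4167
  S[X_2,X_2] = ((-3.25)·(-3.25) + (-0.25)·(-0.25) + (1.75)·(1.75) + (1.75)·(1.75)) / 3 = 16.75/3 = 5.5833

S is symmetric (S[j,i] = S[i,j]). Assembling:

S = [[0.9167, 0.4167],
 [0.4167, 5.5833]]


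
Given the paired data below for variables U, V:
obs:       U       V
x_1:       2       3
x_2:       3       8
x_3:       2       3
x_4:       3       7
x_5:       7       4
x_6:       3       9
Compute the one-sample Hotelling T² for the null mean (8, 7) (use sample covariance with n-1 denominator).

Step 1 — sample mean vector:
  mean(U) = (2 + 3 + 2 + 3 + 7 + 3) / 6 = 20/6 = 3.3333
  mean(V) = (3 + 8 + 3 + 7 + 4 + 9) / 6 = 34/6 = 5.6667
  x̄ = (3.3333, 5.6667),  deviation x̄ - mu_0 = (3.3333, 5.6667) - (8, 7) = (-4.6667, -1.3333).

Step 2 — sample covariance matrix, S[i,j] = (1/(n-1)) · Σ_k (x_{k,i} - mean_i) · (x_{k,j} - mean_j), divisor n-1 = 5:
  S[U,U] = ((-1.3333)·(-1.3333) + (-0.3333)·(-0.3333) + (-1.3333)·(-1.3333) + (-0.3333)·(-0.3333) + (3.6667)·(3.6667) + (-0.3333)·(-0.3333)) / 5 = 17.3333/5 = 3.4667
  S[U,V] = ((-1.3333)·(-2.6667) + (-0.3333)·(2.3333) + (-1.3333)·(-2.6667) + (-0.3333)·(1.3333) + (3.6667)·(-1.6667) + (-0.3333)·(3.3333)) / 5 = -1.3333/5 = -0.2667
  S[V,V] = ((-2.6667)·(-2.6667) + (2.3333)·(2.3333) + (-2.6667)·(-2.6667) + (1.3333)·(1.3333) + (-1.6667)·(-1.6667) + (3.3333)·(3.3333)) / 5 = 35.3333/5 = 7.0667
  S = [[3.4667, -0.2667],
 [-0.2667, 7.0667]].

Step 3 — invert S. det(S) = 3.4667·7.0667 - (-0.2667)² = 24.4267.
  S^{-1} = (1/det) · [[d, -b], [-b, a]] = [[0.2893, 0.0109],
 [0.0109, 0.1419]].

Step 4 — quadratic form (x̄ - mu_0)^T · S^{-1} · (x̄ - mu_0):
  S^{-1} · (x̄ - mu_0) = (-1.3646, -0.2402),
  (x̄ - mu_0)^T · [...] = (-4.6667)·(-1.3646) + (-1.3333)·(-0.2402) = 6.6885.

Step 5 — scale by n: T² = 6 · 6.6885 = 40.131.

T² ≈ 40.131


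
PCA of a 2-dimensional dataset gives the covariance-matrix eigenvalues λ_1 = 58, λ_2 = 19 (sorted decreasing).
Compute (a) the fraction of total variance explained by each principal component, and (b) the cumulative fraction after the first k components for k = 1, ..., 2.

Step 1 — total variance = trace(Sigma) = Σ λ_i = 58 + 19 = 77.

Step 2 — fraction explained by component i = λ_i / Σ λ:
  PC1: 58/77 = 0.7532
  PC2: 19/77 = 0.2468

Step 3 — cumulative fraction after k components = (λ_1 + ... + λ_k) / Σ λ:
  k = 1: 58/77 = 0.7532
  k = 2: (58 + 19)/77 = 77/77 = 1

Summary (fraction, with percent):

explained: PC1 0.7532 (75.32%), PC2 0.2468 (24.68%);  cumulative: 0.7532, 1


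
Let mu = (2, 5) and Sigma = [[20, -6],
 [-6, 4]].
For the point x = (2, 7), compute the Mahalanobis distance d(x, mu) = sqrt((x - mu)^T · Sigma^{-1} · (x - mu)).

Step 1 — centre the observation: (x - mu) = (0, 2).

Step 2 — invert Sigma. det(Sigma) = 20·4 - (-6)² = 44.
  Sigma^{-1} = (1/det) · [[d, -b], [-b, a]] = [[0.0909, 0.1364],
 [0.1364, 0.4545]].

Step 3 — form the quadratic (x - mu)^T · Sigma^{-1} · (x - mu):
  Sigma^{-1} · (x - mu) = (0.2727, 0.9091).
  (x - mu)^T · [Sigma^{-1} · (x - mu)] = (0)·(0.2727) + (2)·(0.9091) = 1.8182.

Step 4 — take square root: d = √(1.8182) ≈ 1.3484.

d(x, mu) = √(1.8182) ≈ 1.3484


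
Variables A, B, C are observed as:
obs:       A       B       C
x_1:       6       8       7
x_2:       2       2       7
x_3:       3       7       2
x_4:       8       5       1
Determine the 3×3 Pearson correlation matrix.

Step 1 — column means:
  mean(A) = (6 + 2 + 3 + 8) / 4 = 19/4 = 4.75
  mean(B) = (8 + 2 + 7 + 5) / 4 = 22/4 = 5.5
  mean(C) = (7 + 7 + 2 + 1) / 4 = 17/4 = 4.25

Step 2 — sample variances and covariances s[i,j] = (1/(n-1)) · Σ_k (x_{k,i} - mean_i) · (x_{k,j} - mean_j), with n-1 = 3:
  s[A,A] = ((1.25)·(1.25) + (-2.75)·(-2.75) + (-1.75)·(-1.75) + (3.25)·(3.25)) / 3 = 22.75/3 = 7.5833
  s[A,B] = ((1.25)·(2.5) + (-2.75)·(-3.5) + (-1.75)·(1.5) + (3.25)·(-0.5)) / 3 = 8.5/3 = 2.8333
  s[A,C] = ((1.25)·(2.75) + (-2.75)·(2.75) + (-1.75)·(-2.25) + (3.25)·(-3.25)) / 3 = -10.75/3 = -3.5833
  s[B,B] = ((2.5)·(2.5) + (-3.5)·(-3.5) + (1.5)·(1.5) + (-0.5)·(-0.5)) / 3 = 21/3 = 7
  s[B,C] = ((2.5)·(2.75) + (-3.5)·(2.75) + (1.5)·(-2.25) + (-0.5)·(-3.25)) / 3 = -4.5/3 = -1.5
  s[C,C] = ((2.75)·(2.75) + (2.75)·(2.75) + (-2.25)·(-2.25) + (-3.25)·(-3.25)) / 3 = 30.75/3 = 10.25
  Sample standard deviations s_i = √(s[i,i]):
  s(A) = √(7.5833) = 2.7538
  s(B) = √(7) = 2.6458
  s(C) = √(10.25) = 3.2016

Step 3 — r_{ij} = s_{ij} / (s_i · s_j):
  r[A,A] = 1 (diagonal).
  r[A,B] = 2.8333 / (2.7538 · 2.6458) = 2.8333 / 7.2858 = 0.3889
  r[A,C] = -3.5833 / (2.7538 · 3.2016) = -3.5833 / 8.8164 = -0.4064
  r[B,B] = 1 (diagonal).
  r[B,C] = -1.5 / (2.6458 · 3.2016) = -1.5 / 8.4705 = -0.1771
  r[C,C] = 1 (diagonal).

R is symmetric with unit diagonal. Assembling:

R = [[1, 0.3889, -0.4064],
 [0.3889, 1, -0.1771],
 [-0.4064, -0.1771, 1]]


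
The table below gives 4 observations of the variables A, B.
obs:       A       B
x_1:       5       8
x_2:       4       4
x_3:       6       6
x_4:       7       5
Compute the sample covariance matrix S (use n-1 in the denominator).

Step 1 — column means:
  mean(A) = (5 + 4 + 6 + 7) / 4 = 22/4 = 5.5
  mean(B) = (8 + 4 + 6 + 5) / 4 = 23/4 = 5.75

Step 2 — sample covariance S[i,j] = (1/(n-1)) · Σ_k (x_{k,i} - mean_i) · (x_{k,j} - mean_j), with n-1 = 3.
  S[A,A] = ((-0.5)·(-0.5) + (-1.5)·(-1.5) + (0.5)·(0.5) + (1.5)·(1.5)) / 3 = 5/3 = 1.6667
  S[A,B] = ((-0.5)·(2.25) + (-1.5)·(-1.75) + (0.5)·(0.25) + (1.5)·(-0.75)) / 3 = 0.5/3 = 0.1667
  S[B,B] = ((2.25)·(2.25) + (-1.75)·(-1.75) + (0.25)·(0.25) + (-0.75)·(-0.75)) / 3 = 8.75/3 = 2.9167

S is symmetric (S[j,i] = S[i,j]). Assembling:

S = [[1.6667, 0.1667],
 [0.1667, 2.9167]]


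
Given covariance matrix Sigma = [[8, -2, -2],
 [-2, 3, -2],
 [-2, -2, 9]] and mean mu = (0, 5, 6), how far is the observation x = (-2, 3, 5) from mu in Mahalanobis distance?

Step 1 — centre the observation: (x - mu) = (-2, -2, -1).

Step 2 — invert Sigma (cofactor / det for 3×3, or solve directly):
  Sigma^{-1} = [[0.1917, 0.1833, 0.0833],
 [0.1833, 0.5667, 0.1667],
 [0.0833, 0.1667, 0.1667]].

Step 3 — form the quadratic (x - mu)^T · Sigma^{-1} · (x - mu):
  Sigma^{-1} · (x - mu) = (-0.8333, -1.6667, -0.6667).
  (x - mu)^T · [Sigma^{-1} · (x - mu)] = (-2)·(-0.8333) + (-2)·(-1.6667) + (-1)·(-0.6667) = 5.6667.

Step 4 — take square root: d = √(5.6667) ≈ 2.3805.

d(x, mu) = √(5.6667) ≈ 2.3805


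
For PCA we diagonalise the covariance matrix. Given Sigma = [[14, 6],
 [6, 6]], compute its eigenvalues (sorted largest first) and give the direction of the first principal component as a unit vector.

Step 1 — characteristic polynomial of 2×2 Sigma:
  det(Sigma - λI) = λ² - trace · λ + det = 0.
  trace = 14 + 6 = 20, det = 14·6 - (6)² = 48.
Step 2 — discriminant:
  Δ = trace² - 4·det = 400 - 192 = 208.
Step 3 — eigenvalues:
  λ = (trace ± √Δ)/2 = (20 ± 14.4222)/2,
  λ_1 = 17.2111,  λ_2 = 2.7889.

Step 4 — unit eigenvector for λ_1: solve (Sigma - λ_1 I)v = 0. First row:
  (14 - 17.2111)·v_x + (6)·v_y = 0, i.e. (-3.2111)·v_x + (6)·v_y = 0,
  so v ∝ (b, λ_1 - a) = (6, 3.2111) = u.
  ||u|| = √((6)² + (3.2111)²) = √(46.3112) ≈ 6.8052,
  v_1 = u/||u|| ≈ (0.8817, 0.4719) (||v_1|| = 1).

λ_1 = 17.2111,  λ_2 = 2.7889;  v_1 ≈ (0.8817, 0.4719)


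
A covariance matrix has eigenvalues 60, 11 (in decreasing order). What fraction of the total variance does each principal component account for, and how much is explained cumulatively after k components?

Step 1 — total variance = trace(Sigma) = Σ λ_i = 60 + 11 = 71.

Step 2 — fraction explained by component i = λ_i / Σ λ:
  PC1: 60/71 = 0.8451
  PC2: 11/71 = 0.1549

Step 3 — cumulative fraction after k components = (λ_1 + ... + λ_k) / Σ λ:
  k = 1: 60/71 = 0.8451
  k = 2: (60 + 11)/71 = 71/71 = 1

Summary (fraction, with percent):

explained: PC1 0.8451 (84.51%), PC2 0.1549 (15.49%);  cumulative: 0.8451, 1


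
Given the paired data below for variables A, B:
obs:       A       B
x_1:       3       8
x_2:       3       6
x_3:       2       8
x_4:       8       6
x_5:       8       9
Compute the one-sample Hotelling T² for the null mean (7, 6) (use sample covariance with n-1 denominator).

Step 1 — sample mean vector:
  mean(A) = (3 + 3 + 2 + 8 + 8) / 5 = 24/5 = 4.8
  mean(B) = (8 + 6 + 8 + 6 + 9) / 5 = 37/5 = 7.4
  x̄ = (4.8, 7.4),  deviation x̄ - mu_0 = (4.8, 7.4) - (7, 6) = (-2.2, 1.4).

Step 2 — sample covariance matrix, S[i,j] = (1/(n-1)) · Σ_k (x_{k,i} - mean_i) · (x_{k,j} - mean_j), divisor n-1 = 4:
  S[A,A] = ((-1.8)·(-1.8) + (-1.8)·(-1.8) + (-2.8)·(-2.8) + (3.2)·(3.2) + (3.2)·(3.2)) / 4 = 34.8/4 = 8.7
  S[A,B] = ((-1.8)·(0.6) + (-1.8)·(-1.4) + (-2.8)·(0.6) + (3.2)·(-1.4) + (3.2)·(1.6)) / 4 = 0.4/4 = 0.1
  S[B,B] = ((0.6)·(0.6) + (-1.4)·(-1.4) + (0.6)·(0.6) + (-1.4)·(-1.4) + (1.6)·(1.6)) / 4 = 7.2/4 = 1.8
  S = [[8.7, 0.1],
 [0.1, 1.8]].

Step 3 — invert S. det(S) = 8.7·1.8 - (0.1)² = 15.65.
  S^{-1} = (1/det) · [[d, -b], [-b, a]] = [[0.115, -0.0064],
 [-0.0064, 0.5559]].

Step 4 — quadratic form (x̄ - mu_0)^T · S^{-1} · (x̄ - mu_0):
  S^{-1} · (x̄ - mu_0) = (-0.262, 0.7923),
  (x̄ - mu_0)^T · [...] = (-2.2)·(-0.262) + (1.4)·(0.7923) = 1.6856.

Step 5 — scale by n: T² = 5 · 1.6856 = 8.4281.

T² ≈ 8.4281


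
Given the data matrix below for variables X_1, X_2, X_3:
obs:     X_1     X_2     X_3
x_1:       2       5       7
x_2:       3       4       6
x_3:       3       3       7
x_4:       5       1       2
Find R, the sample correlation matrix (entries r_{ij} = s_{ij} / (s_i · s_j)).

Step 1 — column means:
  mean(X_1) = (2 + 3 + 3 + 5) / 4 = 13/4 = 3.25
  mean(X_2) = (5 + 4 + 3 + 1) / 4 = 13/4 = 3.25
  mean(X_3) = (7 + 6 + 7 + 2) / 4 = 22/4 = 5.5

Step 2 — sample variances and covariances s[i,j] = (1/(n-1)) · Σ_k (x_{k,i} - mean_i) · (x_{k,j} - mean_j), with n-1 = 3:
  s[X_1,X_1] = ((-1.25)·(-1.25) + (-0.25)·(-0.25) + (-0.25)·(-0.25) + (1.75)·(1.75)) / 3 = 4.75/3 = 1.5833
  s[X_1,X_2] = ((-1.25)·(1.75) + (-0.25)·(0.75) + (-0.25)·(-0.25) + (1.75)·(-2.25)) / 3 = -6.25/3 = -2.0833
  s[X_1,X_3] = ((-1.25)·(1.5) + (-0.25)·(0.5) + (-0.25)·(1.5) + (1.75)·(-3.5)) / 3 = -8.5/3 = -2.8333
  s[X_2,X_2] = ((1.75)·(1.75) + (0.75)·(0.75) + (-0.25)·(-0.25) + (-2.25)·(-2.25)) / 3 = 8.75/3 = 2.9167
  s[X_2,X_3] = ((1.75)·(1.5) + (0.75)·(0.5) + (-0.25)·(1.5) + (-2.25)·(-3.5)) / 3 = 10.5/3 = 3.5
  s[X_3,X_3] = ((1.5)·(1.5) + (0.5)·(0.5) + (1.5)·(1.5) + (-3.5)·(-3.5)) / 3 = 17/3 = 5.6667
  Sample standard deviations s_i = √(s[i,i]):
  s(X_1) = √(1.5833) = 1.2583
  s(X_2) = √(2.9167) = 1.7078
  s(X_3) = √(5.6667) = 2.3805

Step 3 — r_{ij} = s_{ij} / (s_i · s_j):
  r[X_1,X_1] = 1 (diagonal).
  r[X_1,X_2] = -2.0833 / (1.2583 · 1.7078) = -2.0833 / 2.149 = -0.9695
  r[X_1,X_3] = -2.8333 / (1.2583 · 2.3805) = -2.8333 / 2.9954 = -0.9459
  r[X_2,X_2] = 1 (diagonal).
  r[X_2,X_3] = 3.5 / (1.7078 · 2.3805) = 3.5 / 4.0654 = 0.8609
  r[X_3,X_3] = 1 (diagonal).

R is symmetric with unit diagonal. Assembling:

R = [[1, -0.9695, -0.9459],
 [-0.9695, 1, 0.8609],
 [-0.9459, 0.8609, 1]]


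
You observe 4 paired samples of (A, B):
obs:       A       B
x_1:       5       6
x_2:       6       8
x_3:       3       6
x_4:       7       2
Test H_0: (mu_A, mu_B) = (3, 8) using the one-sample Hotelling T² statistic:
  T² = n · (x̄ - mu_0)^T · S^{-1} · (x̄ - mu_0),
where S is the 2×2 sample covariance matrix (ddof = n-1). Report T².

Step 1 — sample mean vector:
  mean(A) = (5 + 6 + 3 + 7) / 4 = 21/4 = 5.25
  mean(B) = (6 + 8 + 6 + 2) / 4 = 22/4 = 5.5
  x̄ = (5.25, 5.5),  deviation x̄ - mu_0 = (5.25, 5.5) - (3, 8) = (2.25, -2.5).

Step 2 — sample covariance matrix, S[i,j] = (1/(n-1)) · Σ_k (x_{k,i} - mean_i) · (x_{k,j} - mean_j), divisor n-1 = 3:
  S[A,A] = ((-0.25)·(-0.25) + (0.75)·(0.75) + (-2.25)·(-2.25) + (1.75)·(1.75)) / 3 = 8.75/3 = 2.9167
  S[A,B] = ((-0.25)·(0.5) + (0.75)·(2.5) + (-2.25)·(0.5) + (1.75)·(-3.5)) / 3 = -5.5/3 = -1.8333
  S[B,B] = ((0.5)·(0.5) + (2.5)·(2.5) + (0.5)·(0.5) + (-3.5)·(-3.5)) / 3 = 19/3 = 6.3333
  S = [[2.9167, -1.8333],
 [-1.8333, 6.3333]].

Step 3 — invert S. det(S) = 2.9167·6.3333 - (-1.8333)² = 15.1111.
  S^{-1} = (1/det) · [[d, -b], [-b, a]] = [[0.4191, 0.1213],
 [0.1213, 0.193]].

Step 4 — quadratic form (x̄ - mu_0)^T · S^{-1} · (x̄ - mu_0):
  S^{-1} · (x̄ - mu_0) = (0.6397, -0.2096),
  (x̄ - mu_0)^T · [...] = (2.25)·(0.6397) + (-2.5)·(-0.2096) = 1.9632.

Step 5 — scale by n: T² = 4 · 1.9632 = 7.8529.

T² ≈ 7.8529


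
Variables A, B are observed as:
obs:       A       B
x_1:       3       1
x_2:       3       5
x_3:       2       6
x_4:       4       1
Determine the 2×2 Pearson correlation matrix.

Step 1 — column means:
  mean(A) = (3 + 3 + 2 + 4) / 4 = 12/4 = 3
  mean(B) = (1 + 5 + 6 + 1) / 4 = 13/4 = 3.25

Step 2 — sample variances and covariances s[i,j] = (1/(n-1)) · Σ_k (x_{k,i} - mean_i) · (x_{k,j} - mean_j), with n-1 = 3:
  s[A,A] = ((0)·(0) + (0)·(0) + (-1)·(-1) + (1)·(1)) / 3 = 2/3 = 0.6667
  s[A,B] = ((0)·(-2.25) + (0)·(1.75) + (-1)·(2.75) + (1)·(-2.25)) / 3 = -5/3 = -1.6667
  s[B,B] = ((-2.25)·(-2.25) + (1.75)·(1.75) + (2.75)·(2.75) + (-2.25)·(-2.25)) / 3 = 20.75/3 = 6.9167
  Sample standard deviations s_i = √(s[i,i]):
  s(A) = √(0.6667) = 0.8165
  s(B) = √(6.9167) = 2.63

Step 3 — r_{ij} = s_{ij} / (s_i · s_j):
  r[A,A] = 1 (diagonal).
  r[A,B] = -1.6667 / (0.8165 · 2.63) = -1.6667 / 2.1473 = -0.7762
  r[B,B] = 1 (diagonal).

R is symmetric with unit diagonal. Assembling:

R = [[1, -0.7762],
 [-0.7762, 1]]


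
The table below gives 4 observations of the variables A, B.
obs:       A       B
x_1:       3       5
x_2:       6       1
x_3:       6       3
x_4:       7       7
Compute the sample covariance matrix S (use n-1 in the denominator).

Step 1 — column means:
  mean(A) = (3 + 6 + 6 + 7) / 4 = 22/4 = 5.5
  mean(B) = (5 + 1 + 3 + 7) / 4 = 16/4 = 4

Step 2 — sample covariance S[i,j] = (1/(n-1)) · Σ_k (x_{k,i} - mean_i) · (x_{k,j} - mean_j), with n-1 = 3.
  S[A,A] = ((-2.5)·(-2.5) + (0.5)·(0.5) + (0.5)·(0.5) + (1.5)·(1.5)) / 3 = 9/3 = 3
  S[A,B] = ((-2.5)·(1) + (0.5)·(-3) + (0.5)·(-1) + (1.5)·(3)) / 3 = 0/3 = 0
  S[B,B] = ((1)·(1) + (-3)·(-3) + (-1)·(-1) + (3)·(3)) / 3 = 20/3 = 6.6667

S is symmetric (S[j,i] = S[i,j]). Assembling:

S = [[3, 0],
 [0, 6.6667]]


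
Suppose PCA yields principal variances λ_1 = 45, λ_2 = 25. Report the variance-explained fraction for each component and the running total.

Step 1 — total variance = trace(Sigma) = Σ λ_i = 45 + 25 = 70.

Step 2 — fraction explained by component i = λ_i / Σ λ:
  PC1: 45/70 = 0.6429
  PC2: 25/70 = 0.3571

Step 3 — cumulative fraction after k components = (λ_1 + ... + λ_k) / Σ λ:
  k = 1: 45/70 = 0.6429
  k = 2: (45 + 25)/70 = 70/70 = 1

Summary (fraction, with percent):

explained: PC1 0.6429 (64.29%), PC2 0.3571 (35.71%);  cumulative: 0.6429, 1


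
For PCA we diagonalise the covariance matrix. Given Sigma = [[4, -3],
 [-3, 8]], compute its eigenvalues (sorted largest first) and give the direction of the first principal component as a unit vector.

Step 1 — characteristic polynomial of 2×2 Sigma:
  det(Sigma - λI) = λ² - trace · λ + det = 0.
  trace = 4 + 8 = 12, det = 4·8 - (-3)² = 23.
Step 2 — discriminant:
  Δ = trace² - 4·det = 144 - 92 = 52.
Step 3 — eigenvalues:
  λ = (trace ± √Δ)/2 = (12 ± 7.2111)/2,
  λ_1 = 9.6056,  λ_2 = 2.3944.

Step 4 — unit eigenvector for λ_1: solve (Sigma - λ_1 I)v = 0. First row:
  (4 - 9.6056)·v_x + (-3)·v_y = 0, i.e. (-5.6056)·v_x + (-3)·v_y = 0,
  so v ∝ (b, λ_1 - a) = (-3, 5.6056); multiply by -1 so the first entry is positive: u = (3, -5.6056).
  ||u|| = √((3)² + (-5.6056)²) = √(40.4222) ≈ 6.3578,
  v_1 = u/||u|| ≈ (0.4719, -0.8817) (||v_1|| = 1).

λ_1 = 9.6056,  λ_2 = 2.3944;  v_1 ≈ (0.4719, -0.8817)


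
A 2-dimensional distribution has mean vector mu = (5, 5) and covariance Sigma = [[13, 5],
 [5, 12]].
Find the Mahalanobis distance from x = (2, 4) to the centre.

Step 1 — centre the observation: (x - mu) = (-3, -1).

Step 2 — invert Sigma. det(Sigma) = 13·12 - (5)² = 131.
  Sigma^{-1} = (1/det) · [[d, -b], [-b, a]] = [[0.0916, -0.0382],
 [-0.0382, 0.0992]].

Step 3 — form the quadratic (x - mu)^T · Sigma^{-1} · (x - mu):
  Sigma^{-1} · (x - mu) = (-0.2366, 0.0153).
  (x - mu)^T · [Sigma^{-1} · (x - mu)] = (-3)·(-0.2366) + (-1)·(0.0153) = 0.6947.

Step 4 — take square root: d = √(0.6947) ≈ 0.8335.

d(x, mu) = √(0.6947) ≈ 0.8335


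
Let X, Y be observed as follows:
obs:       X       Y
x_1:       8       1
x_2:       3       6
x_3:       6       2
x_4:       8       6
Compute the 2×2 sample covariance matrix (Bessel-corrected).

Step 1 — column means:
  mean(X) = (8 + 3 + 6 + 8) / 4 = 25/4 = 6.25
  mean(Y) = (1 + 6 + 2 + 6) / 4 = 15/4 = 3.75

Step 2 — sample covariance S[i,j] = (1/(n-1)) · Σ_k (x_{k,i} - mean_i) · (x_{k,j} - mean_j), with n-1 = 3.
  S[X,X] = ((1.75)·(1.75) + (-3.25)·(-3.25) + (-0.25)·(-0.25) + (1.75)·(1.75)) / 3 = 16.75/3 = 5.5833
  S[X,Y] = ((1.75)·(-2.75) + (-3.25)·(2.25) + (-0.25)·(-1.75) + (1.75)·(2.25)) / 3 = -7.75/3 = -2.5833
  S[Y,Y] = ((-2.75)·(-2.75) + (2.25)·(2.25) + (-1.75)·(-1.75) + (2.25)·(2.25)) / 3 = 20.75/3 = 6.9167

S is symmetric (S[j,i] = S[i,j]). Assembling:

S = [[5.5833, -2.5833],
 [-2.5833, 6.9167]]


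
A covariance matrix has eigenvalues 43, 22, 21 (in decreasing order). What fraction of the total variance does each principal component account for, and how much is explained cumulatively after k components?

Step 1 — total variance = trace(Sigma) = Σ λ_i = 43 + 22 + 21 = 86.

Step 2 — fraction explained by component i = λ_i / Σ λ:
  PC1: 43/86 = 0.5
  PC2: 22/86 = 0.2558
  PC3: 21/86 = 0.2442

Step 3 — cumulative fraction after k components = (λ_1 + ... + λ_k) / Σ λ:
  k = 1: 43/86 = 0.5
  k = 2: (43 + 22)/86 = 65/86 = 0.7558
  k = 3: (43 + 22 + 21)/86 = 86/86 = 1

Summary (fraction, with percent):

explained: PC1 0.5 (50%), PC2 0.2558 (25.58%), PC3 0.2442 (24.42%);  cumulative: 0.5, 0.7558, 1


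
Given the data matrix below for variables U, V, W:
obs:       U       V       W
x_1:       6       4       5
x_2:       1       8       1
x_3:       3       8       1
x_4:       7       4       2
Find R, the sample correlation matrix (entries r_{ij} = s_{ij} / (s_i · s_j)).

Step 1 — column means:
  mean(U) = (6 + 1 + 3 + 7) / 4 = 17/4 = 4.25
  mean(V) = (4 + 8 + 8 + 4) / 4 = 24/4 = 6
  mean(W) = (5 + 1 + 1 + 2) / 4 = 9/4 = 2.25

Step 2 — sample variances and covariances s[i,j] = (1/(n-1)) · Σ_k (x_{k,i} - mean_i) · (x_{k,j} - mean_j), with n-1 = 3:
  s[U,U] = ((1.75)·(1.75) + (-3.25)·(-3.25) + (-1.25)·(-1.25) + (2.75)·(2.75)) / 3 = 22.75/3 = 7.5833
  s[U,V] = ((1.75)·(-2) + (-3.25)·(2) + (-1.25)·(2) + (2.75)·(-2)) / 3 = -18/3 = -6
  s[U,W] = ((1.75)·(2.75) + (-3.25)·(-1.25) + (-1.25)·(-1.25) + (2.75)·(-0.25)) / 3 = 9.75/3 = 3.25
  s[V,V] = ((-2)·(-2) + (2)·(2) + (2)·(2) + (-2)·(-2)) / 3 = 16/3 = 5.3333
  s[V,W] = ((-2)·(2.75) + (2)·(-1.25) + (2)·(-1.25) + (-2)·(-0.25)) / 3 = -10/3 = -3.3333
  s[W,W] = ((2.75)·(2.75) + (-1.25)·(-1.25) + (-1.25)·(-1.25) + (-0.25)·(-0.25)) / 3 = 10.75/3 = 3.5833
  Sample standard deviations s_i = √(s[i,i]):
  s(U) = √(7.5833) = 2.7538
  s(V) = √(5.3333) = 2.3094
  s(W) = √(3.5833) = 1.893

Step 3 — r_{ij} = s_{ij} / (s_i · s_j):
  r[U,U] = 1 (diagonal).
  r[U,V] = -6 / (2.7538 · 2.3094) = -6 / 6.3596 = -0.9435
  r[U,W] = 3.25 / (2.7538 · 1.893) = 3.25 / 5.2128 = 0.6235
  r[V,V] = 1 (diagonal).
  r[V,W] = -3.3333 / (2.3094 · 1.893) = -3.3333 / 4.3716 = -0.7625
  r[W,W] = 1 (diagonal).

R is symmetric with unit diagonal. Assembling:

R = [[1, -0.9435, 0.6235],
 [-0.9435, 1, -0.7625],
 [0.6235, -0.7625, 1]]


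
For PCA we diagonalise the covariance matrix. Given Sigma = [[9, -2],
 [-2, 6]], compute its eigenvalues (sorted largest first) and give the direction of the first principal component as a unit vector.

Step 1 — characteristic polynomial of 2×2 Sigma:
  det(Sigma - λI) = λ² - trace · λ + det = 0.
  trace = 9 + 6 = 15, det = 9·6 - (-2)² = 50.
Step 2 — discriminant:
  Δ = trace² - 4·det = 225 - 200 = 25.
Step 3 — eigenvalues:
  λ = (trace ± √Δ)/2 = (15 ± 5)/2,
  λ_1 = 10,  λ_2 = 5.

Step 4 — unit eigenvector for λ_1: solve (Sigma - λ_1 I)v = 0. First row:
  (9 - 10)·v_x + (-2)·v_y = 0, i.e. (-1)·v_x + (-2)·v_y = 0,
  so v ∝ (b, λ_1 - a) = (-2, 1); multiply by -1 so the first entry is positive: u = (2, -1).
  ||u|| = √((2)² + (-1)²) = √(5) ≈ 2.2361,
  v_1 = u/||u|| ≈ (0.8944, -0.4472) (||v_1|| = 1).

λ_1 = 10,  λ_2 = 5;  v_1 ≈ (0.8944, -0.4472)


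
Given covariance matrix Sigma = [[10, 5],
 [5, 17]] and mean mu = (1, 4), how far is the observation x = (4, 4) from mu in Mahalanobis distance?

Step 1 — centre the observation: (x - mu) = (3, 0).

Step 2 — invert Sigma. det(Sigma) = 10·17 - (5)² = 145.
  Sigma^{-1} = (1/det) · [[d, -b], [-b, a]] = [[0.1172, -0.0345],
 [-0.0345, 0.069]].

Step 3 — form the quadratic (x - mu)^T · Sigma^{-1} · (x - mu):
  Sigma^{-1} · (x - mu) = (0.3517, -0.1034).
  (x - mu)^T · [Sigma^{-1} · (x - mu)] = (3)·(0.3517) + (0)·(-0.1034) = 1.0552.

Step 4 — take square root: d = √(1.0552) ≈ 1.0272.

d(x, mu) = √(1.0552) ≈ 1.0272


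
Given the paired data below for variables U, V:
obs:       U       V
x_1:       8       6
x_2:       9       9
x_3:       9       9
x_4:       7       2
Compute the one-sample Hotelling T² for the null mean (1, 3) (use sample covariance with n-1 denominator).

Step 1 — sample mean vector:
  mean(U) = (8 + 9 + 9 + 7) / 4 = 33/4 = 8.25
  mean(V) = (6 + 9 + 9 + 2) / 4 = 26/4 = 6.5
  x̄ = (8.25, 6.5),  deviation x̄ - mu_0 = (8.25, 6.5) - (1, 3) = (7.25, 3.5).

Step 2 — sample covariance matrix, S[i,j] = (1/(n-1)) · Σ_k (x_{k,i} - mean_i) · (x_{k,j} - mean_j), divisor n-1 = 3:
  S[U,U] = ((-0.25)·(-0.25) + (0.75)·(0.75) + (0.75)·(0.75) + (-1.25)·(-1.25)) / 3 = 2.75/3 = 0.9167
  S[U,V] = ((-0.25)·(-0.5) + (0.75)·(2.5) + (0.75)·(2.5) + (-1.25)·(-4.5)) / 3 = 9.5/3 = 3.1667
  S[V,V] = ((-0.5)·(-0.5) + (2.5)·(2.5) + (2.5)·(2.5) + (-4.5)·(-4.5)) / 3 = 33/3 = 11
  S = [[0.9167, 3.1667],
 [3.1667, 11]].

Step 3 — invert S. det(S) = 0.9167·11 - (3.1667)² = 0.0556.
  S^{-1} = (1/det) · [[d, -b], [-b, a]] = [[198, -57],
 [-57, 16.5]].

Step 4 — quadratic form (x̄ - mu_0)^T · S^{-1} · (x̄ - mu_0):
  S^{-1} · (x̄ - mu_0) = (1236, -355.5),
  (x̄ - mu_0)^T · [...] = (7.25)·(1236) + (3.5)·(-355.5) = 7716.75.

Step 5 — scale by n: T² = 4 · 7716.75 = 30867.

T² ≈ 30867


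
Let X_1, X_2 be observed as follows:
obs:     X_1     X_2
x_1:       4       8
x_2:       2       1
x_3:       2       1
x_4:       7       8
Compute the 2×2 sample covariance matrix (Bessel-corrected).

Step 1 — column means:
  mean(X_1) = (4 + 2 + 2 + 7) / 4 = 15/4 = 3.75
  mean(X_2) = (8 + 1 + 1 + 8) / 4 = 18/4 = 4.5

Step 2 — sample covariance S[i,j] = (1/(n-1)) · Σ_k (x_{k,i} - mean_i) · (x_{k,j} - mean_j), with n-1 = 3.
  S[X_1,X_1] = ((0.25)·(0.25) + (-1.75)·(-1.75) + (-1.75)·(-1.75) + (3.25)·(3.25)) / 3 = 16.75/3 = 5.5833
  S[X_1,X_2] = ((0.25)·(3.5) + (-1.75)·(-3.5) + (-1.75)·(-3.5) + (3.25)·(3.5)) / 3 = 24.5/3 = 8.1667
  S[X_2,X_2] = ((3.5)·(3.5) + (-3.5)·(-3.5) + (-3.5)·(-3.5) + (3.5)·(3.5)) / 3 = 49/3 = 16.3333

S is symmetric (S[j,i] = S[i,j]). Assembling:

S = [[5.5833, 8.1667],
 [8.1667, 16.3333]]


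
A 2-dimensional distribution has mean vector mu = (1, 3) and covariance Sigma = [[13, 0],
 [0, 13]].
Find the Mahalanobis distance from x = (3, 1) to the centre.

Step 1 — centre the observation: (x - mu) = (2, -2).

Step 2 — invert Sigma. det(Sigma) = 13·13 - (0)² = 169.
  Sigma^{-1} = (1/det) · [[d, -b], [-b, a]] = [[0.0769, 0],
 [0, 0.0769]].

Step 3 — form the quadratic (x - mu)^T · Sigma^{-1} · (x - mu):
  Sigma^{-1} · (x - mu) = (0.1538, -0.1538).
  (x - mu)^T · [Sigma^{-1} · (x - mu)] = (2)·(0.1538) + (-2)·(-0.1538) = 0.6154.

Step 4 — take square root: d = √(0.6154) ≈ 0.7845.

d(x, mu) = √(0.6154) ≈ 0.7845


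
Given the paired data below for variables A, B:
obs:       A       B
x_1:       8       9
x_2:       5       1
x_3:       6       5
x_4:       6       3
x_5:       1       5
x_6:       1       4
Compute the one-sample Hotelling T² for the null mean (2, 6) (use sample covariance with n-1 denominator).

Step 1 — sample mean vector:
  mean(A) = (8 + 5 + 6 + 6 + 1 + 1) / 6 = 27/6 = 4.5
  mean(B) = (9 + 1 + 5 + 3 + 5 + 4) / 6 = 27/6 = 4.5
  x̄ = (4.5, 4.5),  deviation x̄ - mu_0 = (4.5, 4.5) - (2, 6) = (2.5, -1.5).

Step 2 — sample covariance matrix, S[i,j] = (1/(n-1)) · Σ_k (x_{k,i} - mean_i) · (x_{k,j} - mean_j), divisor n-1 = 5:
  S[A,A] = ((3.5)·(3.5) + (0.5)·(0.5) + (1.5)·(1.5) + (1.5)·(1.5) + (-3.5)·(-3.5) + (-3.5)·(-3.5)) / 5 = 41.5/5 = 8.3
  S[A,B] = ((3.5)·(4.5) + (0.5)·(-3.5) + (1.5)·(0.5) + (1.5)·(-1.5) + (-3.5)·(0.5) + (-3.5)·(-0.5)) / 5 = 12.5/5 = 2.5
  S[B,B] = ((4.5)·(4.5) + (-3.5)·(-3.5) + (0.5)·(0.5) + (-1.5)·(-1.5) + (0.5)·(0.5) + (-0.5)·(-0.5)) / 5 = 35.5/5 = 7.1
  S = [[8.3, 2.5],
 [2.5, 7.1]].

Step 3 — invert S. det(S) = 8.3·7.1 - (2.5)² = 52.68.
  S^{-1} = (1/det) · [[d, -b], [-b, a]] = [[0.1348, -0.0475],
 [-0.0475, 0.1576]].

Step 4 — quadratic form (x̄ - mu_0)^T · S^{-1} · (x̄ - mu_0):
  S^{-1} · (x̄ - mu_0) = (0.4081, -0.355),
  (x̄ - mu_0)^T · [...] = (2.5)·(0.4081) + (-1.5)·(-0.355) = 1.5528.

Step 5 — scale by n: T² = 6 · 1.5528 = 9.3166.

T² ≈ 9.3166


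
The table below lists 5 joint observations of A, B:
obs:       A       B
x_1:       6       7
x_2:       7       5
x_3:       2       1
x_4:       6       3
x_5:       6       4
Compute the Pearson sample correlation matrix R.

Step 1 — column means:
  mean(A) = (6 + 7 + 2 + 6 + 6) / 5 = 27/5 = 5.4
  mean(B) = (7 + 5 + 1 + 3 + 4) / 5 = 20/5 = 4

Step 2 — sample variances and covariances s[i,j] = (1/(n-1)) · Σ_k (x_{k,i} - mean_i) · (x_{k,j} - mean_j), with n-1 = 4:
  s[A,A] = ((0.6)·(0.6) + (1.6)·(1.6) + (-3.4)·(-3.4) + (0.6)·(0.6) + (0.6)·(0.6)) / 4 = 15.2/4 = 3.8
  s[A,B] = ((0.6)·(3) + (1.6)·(1) + (-3.4)·(-3) + (0.6)·(-1) + (0.6)·(0)) / 4 = 13/4 = 3.25
  s[B,B] = ((3)·(3) + (1)·(1) + (-3)·(-3) + (-1)·(-1) + (0)·(0)) / 4 = 20/4 = 5
  Sample standard deviations s_i = √(s[i,i]):
  s(A) = √(3.8) = 1.9494
  s(B) = √(5) = 2.2361

Step 3 — r_{ij} = s_{ij} / (s_i · s_j):
  r[A,A] = 1 (diagonal).
  r[A,B] = 3.25 / (1.9494 · 2.2361) = 3.25 / 4.3589 = 0.7456
  r[B,B] = 1 (diagonal).

R is symmetric with unit diagonal. Assembling:

R = [[1, 0.7456],
 [0.7456, 1]]


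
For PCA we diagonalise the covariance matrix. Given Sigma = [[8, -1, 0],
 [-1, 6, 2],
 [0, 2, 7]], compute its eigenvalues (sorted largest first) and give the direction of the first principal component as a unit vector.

Step 1 — characteristic polynomial p(λ) = det(λI - Sigma) = λ³ - tr·λ² + c_1·λ - det, where tr = trace, c_1 = sum of the principal 2×2 minors, det = det(Sigma):
  tr = 8 + 6 + 7 = 21,
  c_1 = (8·6 - (-1)²) + (8·7 - (0)²) + (6·7 - (2)²) = 47 + 56 + 38 = 141,
  det = 8·(6·7 - (2)²) - (-1)·((-1)·7 - (2)·(0)) + (0)·((-1)·(2) - 6·(0)) = 8·(38) - (-1)·(-7) + (0)·(-2) = 297.
  So p(λ) = λ³ - 21λ² + 141λ - 297.
Step 2 — look for an integer root (rational root theorem: any rational root is an integer divisor of 297). Testing λ = 9:
  p(9) = 729 - 1701 + 1269 - 297 = 0  ✓
  Dividing out (λ - 9): p(λ) = (λ - 9)(λ² - 12λ + 33).
Step 3 — remaining eigenvalues from the quadratic λ² - 12λ + 33 = 0:
  Δ = 12² - 4·33 = 144 - 132 = 12,  λ = (12 ± √12)/2 = (12 ± 3.4641)/2 ≈ 7.7321 or 4.2679.
  Sorted: λ_1 = 9,  λ_2 = 7.7321,  λ_3 = 4.2679  (check: sum = 21 = tr ✓).

Step 4 — unit eigenvector for λ_1 = 9: v spans the null space of (Sigma - λ_1 I), whose rows are
  r_1 = (-1, -1, 0),  r_2 = (-1, -3, 2),  r_3 = (0, 2, -2).
  v is orthogonal to every row, so take v ∝ r_1 × r_2 = ((-1)·(2) - (0)·(-3), (0)·(-1) - (-1)·(2), (-1)·(-3) - (-1)·(-1)) = (-2, 2, 2).
  Rescale (divide by 2; multiply by -1 so the first nonzero entry is positive): u = (1, -1, -1).
  ||u|| = √((1)² + (-1)² + (-1)²) = √(3) ≈ 1.7321,  v_1 = u/||u|| ≈ (0.5774, -0.5774, -0.5774) (||v_1|| = 1).

λ_1 = 9,  λ_2 = 7.7321,  λ_3 = 4.2679;  v_1 ≈ (0.5774, -0.5774, -0.5774)
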